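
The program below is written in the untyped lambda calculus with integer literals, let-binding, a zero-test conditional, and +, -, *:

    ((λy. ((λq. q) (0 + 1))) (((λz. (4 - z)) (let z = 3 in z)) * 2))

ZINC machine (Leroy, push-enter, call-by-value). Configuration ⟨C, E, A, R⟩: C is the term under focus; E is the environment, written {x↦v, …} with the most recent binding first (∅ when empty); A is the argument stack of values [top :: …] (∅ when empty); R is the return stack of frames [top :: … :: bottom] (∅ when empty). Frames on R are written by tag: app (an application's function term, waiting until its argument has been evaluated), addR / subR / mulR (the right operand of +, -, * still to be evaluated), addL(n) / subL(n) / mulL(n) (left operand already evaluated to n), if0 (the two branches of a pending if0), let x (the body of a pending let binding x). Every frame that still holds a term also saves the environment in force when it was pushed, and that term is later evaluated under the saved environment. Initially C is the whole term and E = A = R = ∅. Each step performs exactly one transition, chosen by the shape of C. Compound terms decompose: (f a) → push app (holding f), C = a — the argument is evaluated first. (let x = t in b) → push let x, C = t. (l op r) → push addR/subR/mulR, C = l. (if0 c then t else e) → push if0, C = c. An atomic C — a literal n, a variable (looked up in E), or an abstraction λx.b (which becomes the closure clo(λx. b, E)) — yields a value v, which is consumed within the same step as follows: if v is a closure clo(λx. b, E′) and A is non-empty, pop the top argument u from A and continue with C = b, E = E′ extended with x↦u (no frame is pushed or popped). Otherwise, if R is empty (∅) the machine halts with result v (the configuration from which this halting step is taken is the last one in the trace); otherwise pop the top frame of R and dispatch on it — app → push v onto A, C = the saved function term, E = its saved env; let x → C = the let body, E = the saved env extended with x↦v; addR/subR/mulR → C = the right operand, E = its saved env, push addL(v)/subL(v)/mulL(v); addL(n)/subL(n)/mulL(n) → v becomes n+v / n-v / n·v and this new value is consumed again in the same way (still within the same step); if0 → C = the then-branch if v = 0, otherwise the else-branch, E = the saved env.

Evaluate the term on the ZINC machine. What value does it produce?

Answer: 1

Execution trace:
0. <C=((λy. ((λq. q) (0 + 1))) (((λz. (4 - z)) (let z = 3 in z)) * 2)), E=∅, A=∅, R=∅>
1. <C=(((λz. (4 - z)) (let z = 3 in z)) * 2), E=∅, A=∅, R=[app]>
2. <C=((λz. (4 - z)) (let z = 3 in z)), E=∅, A=∅, R=[mulR :: app]>
3. <C=(let z = 3 in z), E=∅, A=∅, R=[app :: mulR :: app]>
4. <C=3, E=∅, A=∅, R=[let z :: app :: mulR :: app]>
5. <C=z, E={z↦3}, A=∅, R=[app :: mulR :: app]>
6. <C=(λz. (4 - z)), E=∅, A=[3], R=[mulR :: app]>
7. <C=(4 - z), E={z↦3}, A=∅, R=[mulR :: app]>
8. <C=4, E={z↦3}, A=∅, R=[subR :: mulR :: app]>
9. <C=z, E={z↦3}, A=∅, R=[subL(4) :: mulR :: app]>
10. <C=2, E=∅, A=∅, R=[mulL(1) :: app]>
11. <C=(λy. ((λq. q) (0 + 1))), E=∅, A=[2], R=∅>
12. <C=((λq. q) (0 + 1)), E={y↦2}, A=∅, R=∅>
13. <C=(0 + 1), E={y↦2}, A=∅, R=[app]>
14. <C=0, E={y↦2}, A=∅, R=[addR :: app]>
15. <C=1, E={y↦2}, A=∅, R=[addL(0) :: app]>
16. <C=(λq. q), E={y↦2}, A=[1], R=∅>
17. <C=q, E={q↦1, y↦2}, A=∅, R=∅>
→ final value 1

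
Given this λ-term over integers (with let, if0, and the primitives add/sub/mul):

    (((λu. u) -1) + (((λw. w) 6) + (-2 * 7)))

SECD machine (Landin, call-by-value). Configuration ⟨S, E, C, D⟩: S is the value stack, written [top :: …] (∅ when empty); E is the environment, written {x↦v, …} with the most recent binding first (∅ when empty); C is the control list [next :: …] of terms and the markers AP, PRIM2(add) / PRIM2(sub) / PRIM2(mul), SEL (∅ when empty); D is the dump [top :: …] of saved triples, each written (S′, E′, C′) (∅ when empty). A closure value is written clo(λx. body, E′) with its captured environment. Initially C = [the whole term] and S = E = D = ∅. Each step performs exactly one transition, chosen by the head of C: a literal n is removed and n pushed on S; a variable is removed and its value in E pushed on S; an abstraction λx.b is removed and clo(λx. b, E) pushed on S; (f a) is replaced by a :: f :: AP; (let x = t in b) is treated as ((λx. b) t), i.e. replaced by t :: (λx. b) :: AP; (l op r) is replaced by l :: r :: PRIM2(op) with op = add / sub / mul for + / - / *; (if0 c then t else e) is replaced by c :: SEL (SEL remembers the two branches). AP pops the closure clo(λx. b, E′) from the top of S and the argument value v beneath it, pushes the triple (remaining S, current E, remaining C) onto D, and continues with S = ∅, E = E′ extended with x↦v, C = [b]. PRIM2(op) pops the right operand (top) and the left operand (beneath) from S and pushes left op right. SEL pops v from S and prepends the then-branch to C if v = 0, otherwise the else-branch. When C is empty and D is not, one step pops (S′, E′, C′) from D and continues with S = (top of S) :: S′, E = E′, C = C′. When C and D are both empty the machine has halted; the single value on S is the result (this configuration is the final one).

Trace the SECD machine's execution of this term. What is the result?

0. <S=∅, E=∅, C=[(((λu. u) -1) + (((λw. w) 6) + (-2 * 7)))], D=∅>
1. <S=∅, E=∅, C=[((λu. u) -1) :: (((λw. w) 6) + (-2 * 7)) :: PRIM2(add)], D=∅>
2. <S=∅, E=∅, C=[-1 :: (λu. u) :: AP :: (((λw. w) 6) + (-2 * 7)) :: PRIM2(add)], D=∅>
3. <S=[-1], E=∅, C=[(λu. u) :: AP :: (((λw. w) 6) + (-2 * 7)) :: PRIM2(add)], D=∅>
4. <S=[clo(λu. u, ∅) :: -1], E=∅, C=[AP :: (((λw. w) 6) + (-2 * 7)) :: PRIM2(add)], D=∅>
5. <S=∅, E={u↦-1}, C=[u], D=[(∅, ∅, [(((λw. w) 6) + (-2 * 7)) :: PRIM2(add)])]>
6. <S=[-1], E={u↦-1}, C=∅, D=[(∅, ∅, [(((λw. w) 6) + (-2 * 7)) :: PRIM2(add)])]>
7. <S=[-1], E=∅, C=[(((λw. w) 6) + (-2 * 7)) :: PRIM2(add)], D=∅>
8. <S=[-1], E=∅, C=[((λw. w) 6) :: (-2 * 7) :: PRIM2(add) :: PRIM2(add)], D=∅>
9. <S=[-1], E=∅, C=[6 :: (λw. w) :: AP :: (-2 * 7) :: PRIM2(add) :: PRIM2(add)], D=∅>
10. <S=[6 :: -1], E=∅, C=[(λw. w) :: AP :: (-2 * 7) :: PRIM2(add) :: PRIM2(add)], D=∅>
11. <S=[clo(λw. w, ∅) :: 6 :: -1], E=∅, C=[AP :: (-2 * 7) :: PRIM2(add) :: PRIM2(add)], D=∅>
12. <S=∅, E={w↦6}, C=[w], D=[([-1], ∅, [(-2 * 7) :: PRIM2(add) :: PRIM2(add)])]>
13. <S=[6], E={w↦6}, C=∅, D=[([-1], ∅, [(-2 * 7) :: PRIM2(add) :: PRIM2(add)])]>
14. <S=[6 :: -1], E=∅, C=[(-2 * 7) :: PRIM2(add) :: PRIM2(add)], D=∅>
15. <S=[6 :: -1], E=∅, C=[-2 :: 7 :: PRIM2(mul) :: PRIM2(add) :: PRIM2(add)], D=∅>
16. <S=[-2 :: 6 :: -1], E=∅, C=[7 :: PRIM2(mul) :: PRIM2(add) :: PRIM2(add)], D=∅>
17. <S=[7 :: -2 :: 6 :: -1], E=∅, C=[PRIM2(mul) :: PRIM2(add) :: PRIM2(add)], D=∅>
18. <S=[-14 :: 6 :: -1], E=∅, C=[PRIM2(add) :: PRIM2(add)], D=∅>
19. <S=[-8 :: -1], E=∅, C=[PRIM2(add)], D=∅>
20. <S=[-9], E=∅, C=∅, D=∅>
→ final value -9

Answer: -9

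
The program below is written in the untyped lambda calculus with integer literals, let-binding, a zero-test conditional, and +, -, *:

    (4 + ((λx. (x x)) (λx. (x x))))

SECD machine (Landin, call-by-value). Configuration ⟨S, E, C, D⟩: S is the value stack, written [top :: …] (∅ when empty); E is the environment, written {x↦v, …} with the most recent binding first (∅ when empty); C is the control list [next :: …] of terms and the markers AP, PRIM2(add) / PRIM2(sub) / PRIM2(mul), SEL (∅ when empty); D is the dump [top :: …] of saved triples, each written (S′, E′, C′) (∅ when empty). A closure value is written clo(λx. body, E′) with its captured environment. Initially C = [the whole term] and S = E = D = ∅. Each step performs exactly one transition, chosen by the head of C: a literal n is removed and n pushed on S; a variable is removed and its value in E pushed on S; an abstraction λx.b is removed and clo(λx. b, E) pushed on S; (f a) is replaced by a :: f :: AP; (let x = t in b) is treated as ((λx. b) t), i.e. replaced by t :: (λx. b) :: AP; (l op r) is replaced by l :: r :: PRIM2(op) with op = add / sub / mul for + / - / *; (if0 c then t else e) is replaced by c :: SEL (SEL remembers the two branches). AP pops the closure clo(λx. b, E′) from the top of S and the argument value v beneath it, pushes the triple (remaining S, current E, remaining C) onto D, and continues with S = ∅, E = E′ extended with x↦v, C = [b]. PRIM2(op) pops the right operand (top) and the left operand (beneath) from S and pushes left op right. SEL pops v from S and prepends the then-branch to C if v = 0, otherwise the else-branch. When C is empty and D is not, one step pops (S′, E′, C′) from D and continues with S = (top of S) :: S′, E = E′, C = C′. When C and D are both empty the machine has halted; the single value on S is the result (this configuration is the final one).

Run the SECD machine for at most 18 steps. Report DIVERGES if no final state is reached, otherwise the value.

[0] ⟨S=∅; E=∅; C=[(4 + ((λx. (x x)) (λx. (x x))))]; D=∅⟩
[1] ⟨S=∅; E=∅; C=[4 :: ((λx. (x x)) (λx. (x x))) :: PRIM2(add)]; D=∅⟩
[2] ⟨S=[4]; E=∅; C=[((λx. (x x)) (λx. (x x))) :: PRIM2(add)]; D=∅⟩
[3] ⟨S=[4]; E=∅; C=[(λx. (x x)) :: (λx. (x x)) :: AP :: PRIM2(add)]; D=∅⟩
[4] ⟨S=[clo(λx. (x x), ∅) :: 4]; E=∅; C=[(λx. (x x)) :: AP :: PRIM2(add)]; D=∅⟩
[5] ⟨S=[clo(λx. (x x), ∅) :: clo(λx. (x x), ∅) :: 4]; E=∅; C=[AP :: PRIM2(add)]; D=∅⟩
[6] ⟨S=∅; E={x↦clo(λx. (x x), ∅)}; C=[(x x)]; D=[([4], ∅, [PRIM2(add)])]⟩
[7] ⟨S=∅; E={x↦clo(λx. (x x), ∅)}; C=[x :: x :: AP]; D=[([4], ∅, [PRIM2(add)])]⟩
[8] ⟨S=[clo(λx. (x x), ∅)]; E={x↦clo(λx. (x x), ∅)}; C=[x :: AP]; D=[([4], ∅, [PRIM2(add)])]⟩
[9] ⟨S=[clo(λx. (x x), ∅) :: clo(λx. (x x), ∅)]; E={x↦clo(λx. (x x), ∅)}; C=[AP]; D=[([4], ∅, [PRIM2(add)])]⟩
[10] ⟨S=∅; E={x↦clo(λx. (x x), ∅)}; C=[(x x)]; D=[(∅, {x↦clo(λx. (x x), ∅)}, ∅) :: ([4], ∅, [PRIM2(add)])]⟩
[11] ⟨S=∅; E={x↦clo(λx. (x x), ∅)}; C=[x :: x :: AP]; D=[(∅, {x↦clo(λx. (x x), ∅)}, ∅) :: ([4], ∅, [PRIM2(add)])]⟩
[12] ⟨S=[clo(λx. (x x), ∅)]; E={x↦clo(λx. (x x), ∅)}; C=[x :: AP]; D=[(∅, {x↦clo(λx. (x x), ∅)}, ∅) :: ([4], ∅, [PRIM2(add)])]⟩
[13] ⟨S=[clo(λx. (x x), ∅) :: clo(λx. (x x), ∅)]; E={x↦clo(λx. (x x), ∅)}; C=[AP]; D=[(∅, {x↦clo(λx. (x x), ∅)}, ∅) :: ([4], ∅, [PRIM2(add)])]⟩
[14] ⟨S=∅; E={x↦clo(λx. (x x), ∅)}; C=[(x x)]; D=[(∅, {x↦clo(λx. (x x), ∅)}, ∅) :: (∅, {x↦clo(λx. (x x), ∅)}, ∅) :: ([4], ∅, [PRIM2(add)])]⟩
[15] ⟨S=∅; E={x↦clo(λx. (x x), ∅)}; C=[x :: x :: AP]; D=[(∅, {x↦clo(λx. (x x), ∅)}, ∅) :: (∅, {x↦clo(λx. (x x), ∅)}, ∅) :: ([4], ∅, [PRIM2(add)])]⟩
[16] ⟨S=[clo(λx. (x x), ∅)]; E={x↦clo(λx. (x x), ∅)}; C=[x :: AP]; D=[(∅, {x↦clo(λx. (x x), ∅)}, ∅) :: (∅, {x↦clo(λx. (x x), ∅)}, ∅) :: ([4], ∅, [PRIM2(add)])]⟩
[17] ⟨S=[clo(λx. (x x), ∅) :: clo(λx. (x x), ∅)]; E={x↦clo(λx. (x x), ∅)}; C=[AP]; D=[(∅, {x↦clo(λx. (x x), ∅)}, ∅) :: (∅, {x↦clo(λx. (x x), ∅)}, ∅) :: ([4], ∅, [PRIM2(add)])]⟩
[18] ⟨S=∅; E={x↦clo(λx. (x x), ∅)}; C=[(x x)]; D=[(∅, {x↦clo(λx. (x x), ∅)}, ∅) :: (∅, {x↦clo(λx. (x x), ∅)}, ∅) :: (∅, {x↦clo(λx. (x x), ∅)}, ∅) :: ([4], ∅, [PRIM2(add)])]⟩
→ 18 transitions taken and the configuration is still not final: no result within 18 steps

Answer: DIVERGES (no final state within 18 steps)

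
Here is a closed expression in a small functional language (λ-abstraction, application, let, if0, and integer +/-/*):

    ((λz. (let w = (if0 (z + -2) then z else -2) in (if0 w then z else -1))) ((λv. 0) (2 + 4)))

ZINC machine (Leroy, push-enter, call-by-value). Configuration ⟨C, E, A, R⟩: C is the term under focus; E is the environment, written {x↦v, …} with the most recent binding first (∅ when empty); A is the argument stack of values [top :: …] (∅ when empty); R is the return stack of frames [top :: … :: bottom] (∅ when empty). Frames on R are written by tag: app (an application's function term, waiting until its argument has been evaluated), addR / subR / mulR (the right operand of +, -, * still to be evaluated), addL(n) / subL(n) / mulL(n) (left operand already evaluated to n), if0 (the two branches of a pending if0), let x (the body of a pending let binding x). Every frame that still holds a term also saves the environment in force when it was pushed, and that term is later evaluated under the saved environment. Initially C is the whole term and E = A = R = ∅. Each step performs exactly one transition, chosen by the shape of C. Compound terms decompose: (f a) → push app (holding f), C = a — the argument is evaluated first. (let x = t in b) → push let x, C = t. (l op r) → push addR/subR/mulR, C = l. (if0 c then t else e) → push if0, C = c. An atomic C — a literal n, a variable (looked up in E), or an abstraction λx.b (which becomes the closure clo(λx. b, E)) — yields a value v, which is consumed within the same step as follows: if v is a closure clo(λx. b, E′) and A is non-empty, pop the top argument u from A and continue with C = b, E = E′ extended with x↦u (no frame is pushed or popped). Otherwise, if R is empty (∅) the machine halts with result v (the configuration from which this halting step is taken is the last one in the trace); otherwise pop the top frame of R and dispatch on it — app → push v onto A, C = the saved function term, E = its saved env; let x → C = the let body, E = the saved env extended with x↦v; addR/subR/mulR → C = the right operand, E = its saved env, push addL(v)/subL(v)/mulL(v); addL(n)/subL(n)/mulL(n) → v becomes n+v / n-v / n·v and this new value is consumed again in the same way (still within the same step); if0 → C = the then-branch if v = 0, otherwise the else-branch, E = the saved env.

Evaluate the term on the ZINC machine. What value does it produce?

Answer: -1

Derivation:
[0] [C=((λz. (let w = (if0 (z + -2) then z else -2) in (if0 w then z else -1))) ((λv. 0) (2 + 4))) | E=∅ | A=∅ | R=∅]
[1] [C=((λv. 0) (2 + 4)) | E=∅ | A=∅ | R=[app]]
[2] [C=(2 + 4) | E=∅ | A=∅ | R=[app :: app]]
[3] [C=2 | E=∅ | A=∅ | R=[addR :: app :: app]]
[4] [C=4 | E=∅ | A=∅ | R=[addL(2) :: app :: app]]
[5] [C=(λv. 0) | E=∅ | A=[6] | R=[app]]
[6] [C=0 | E={v↦6} | A=∅ | R=[app]]
[7] [C=(λz. (let w = (if0 (z + -2) then z else -2) in (if0 w then z else -1))) | E=∅ | A=[0] | R=∅]
[8] [C=(let w = (if0 (z + -2) then z else -2) in (if0 w then z else -1)) | E={z↦0} | A=∅ | R=∅]
[9] [C=(if0 (z + -2) then z else -2) | E={z↦0} | A=∅ | R=[let w]]
[10] [C=(z + -2) | E={z↦0} | A=∅ | R=[if0 :: let w]]
[11] [C=z | E={z↦0} | A=∅ | R=[addR :: if0 :: let w]]
[12] [C=-2 | E={z↦0} | A=∅ | R=[addL(0) :: if0 :: let w]]
[13] [C=-2 | E={z↦0} | A=∅ | R=[let w]]
[14] [C=(if0 w then z else -1) | E={w↦-2, z↦0} | A=∅ | R=∅]
[15] [C=w | E={w↦-2, z↦0} | A=∅ | R=[if0]]
[16] [C=-1 | E={w↦-2, z↦0} | A=∅ | R=∅]
→ final value -1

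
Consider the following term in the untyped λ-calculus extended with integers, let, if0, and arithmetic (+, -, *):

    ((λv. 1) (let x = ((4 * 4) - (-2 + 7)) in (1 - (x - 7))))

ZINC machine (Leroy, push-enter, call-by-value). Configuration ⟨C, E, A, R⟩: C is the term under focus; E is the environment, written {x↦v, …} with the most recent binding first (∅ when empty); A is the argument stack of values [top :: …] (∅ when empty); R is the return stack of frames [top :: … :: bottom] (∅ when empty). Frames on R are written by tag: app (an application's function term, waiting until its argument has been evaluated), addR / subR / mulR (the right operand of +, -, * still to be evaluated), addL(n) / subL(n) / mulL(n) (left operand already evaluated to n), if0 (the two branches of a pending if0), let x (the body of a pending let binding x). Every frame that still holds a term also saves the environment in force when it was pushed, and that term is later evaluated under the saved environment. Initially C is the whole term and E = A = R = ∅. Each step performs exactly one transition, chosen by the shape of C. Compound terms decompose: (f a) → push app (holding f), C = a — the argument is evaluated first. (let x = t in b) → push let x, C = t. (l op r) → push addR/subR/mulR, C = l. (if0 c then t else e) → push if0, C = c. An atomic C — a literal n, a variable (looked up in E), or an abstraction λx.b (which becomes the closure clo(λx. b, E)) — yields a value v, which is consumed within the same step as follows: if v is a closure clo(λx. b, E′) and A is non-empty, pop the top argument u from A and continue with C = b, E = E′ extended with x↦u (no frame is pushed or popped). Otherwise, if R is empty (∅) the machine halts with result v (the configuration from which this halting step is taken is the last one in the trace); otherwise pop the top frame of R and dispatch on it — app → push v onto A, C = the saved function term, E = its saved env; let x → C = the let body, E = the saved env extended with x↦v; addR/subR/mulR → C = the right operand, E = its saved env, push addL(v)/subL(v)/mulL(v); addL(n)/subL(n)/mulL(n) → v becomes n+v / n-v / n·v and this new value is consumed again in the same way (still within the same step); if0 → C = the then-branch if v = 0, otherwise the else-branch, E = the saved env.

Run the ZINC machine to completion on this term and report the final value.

0. ⟨C=((λv. 1) (let x = ((4 * 4) - (-2 + 7)) in (1 - (x - 7)))); E=∅; A=∅; R=∅⟩
1. ⟨C=(let x = ((4 * 4) - (-2 + 7)) in (1 - (x - 7))); E=∅; A=∅; R=[app]⟩
2. ⟨C=((4 * 4) - (-2 + 7)); E=∅; A=∅; R=[let x :: app]⟩
3. ⟨C=(4 * 4); E=∅; A=∅; R=[subR :: let x :: app]⟩
4. ⟨C=4; E=∅; A=∅; R=[mulR :: subR :: let x :: app]⟩
5. ⟨C=4; E=∅; A=∅; R=[mulL(4) :: subR :: let x :: app]⟩
6. ⟨C=(-2 + 7); E=∅; A=∅; R=[subL(16) :: let x :: app]⟩
7. ⟨C=-2; E=∅; A=∅; R=[addR :: subL(16) :: let x :: app]⟩
8. ⟨C=7; E=∅; A=∅; R=[addL(-2) :: subL(16) :: let x :: app]⟩
9. ⟨C=(1 - (x - 7)); E={x↦11}; A=∅; R=[app]⟩
10. ⟨C=1; E={x↦11}; A=∅; R=[subR :: app]⟩
11. ⟨C=(x - 7); E={x↦11}; A=∅; R=[subL(1) :: app]⟩
12. ⟨C=x; E={x↦11}; A=∅; R=[subR :: subL(1) :: app]⟩
13. ⟨C=7; E={x↦11}; A=∅; R=[subL(11) :: subL(1) :: app]⟩
14. ⟨C=(λv. 1); E=∅; A=[-3]; R=∅⟩
15. ⟨C=1; E={v↦-3}; A=∅; R=∅⟩
→ final value 1

Answer: 1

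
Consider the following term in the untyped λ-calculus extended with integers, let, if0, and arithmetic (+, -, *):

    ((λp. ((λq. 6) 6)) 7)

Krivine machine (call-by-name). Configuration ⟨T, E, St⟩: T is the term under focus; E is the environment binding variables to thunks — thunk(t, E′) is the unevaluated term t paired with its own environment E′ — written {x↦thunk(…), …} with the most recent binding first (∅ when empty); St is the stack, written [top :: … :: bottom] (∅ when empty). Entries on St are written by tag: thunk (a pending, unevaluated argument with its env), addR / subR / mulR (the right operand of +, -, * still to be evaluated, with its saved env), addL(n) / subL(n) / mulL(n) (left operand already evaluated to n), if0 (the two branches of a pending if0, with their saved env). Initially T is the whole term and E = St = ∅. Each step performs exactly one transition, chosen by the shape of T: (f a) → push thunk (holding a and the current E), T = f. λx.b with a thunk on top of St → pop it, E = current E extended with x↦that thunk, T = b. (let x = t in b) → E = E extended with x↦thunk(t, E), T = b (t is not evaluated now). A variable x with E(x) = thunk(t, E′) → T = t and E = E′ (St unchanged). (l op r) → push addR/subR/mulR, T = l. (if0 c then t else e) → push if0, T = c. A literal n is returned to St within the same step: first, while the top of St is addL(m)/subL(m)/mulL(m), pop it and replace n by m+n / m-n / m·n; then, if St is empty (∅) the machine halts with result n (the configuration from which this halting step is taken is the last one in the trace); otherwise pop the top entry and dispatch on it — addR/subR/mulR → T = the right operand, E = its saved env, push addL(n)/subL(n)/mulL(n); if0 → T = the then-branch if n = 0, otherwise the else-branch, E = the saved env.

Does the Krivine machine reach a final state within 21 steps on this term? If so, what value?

Answer: 6

Machine steps:
t=0: ⟨T=((λp. ((λq. 6) 6)) 7); E=∅; St=∅⟩
t=1: ⟨T=(λp. ((λq. 6) 6)); E=∅; St=[thunk]⟩
t=2: ⟨T=((λq. 6) 6); E={p↦thunk(7, ∅)}; St=∅⟩
t=3: ⟨T=(λq. 6); E={p↦thunk(7, ∅)}; St=[thunk]⟩
t=4: ⟨T=6; E={q↦thunk(6, {p↦thunk(7, ∅)}), p↦thunk(7, ∅)}; St=∅⟩
→ final value 6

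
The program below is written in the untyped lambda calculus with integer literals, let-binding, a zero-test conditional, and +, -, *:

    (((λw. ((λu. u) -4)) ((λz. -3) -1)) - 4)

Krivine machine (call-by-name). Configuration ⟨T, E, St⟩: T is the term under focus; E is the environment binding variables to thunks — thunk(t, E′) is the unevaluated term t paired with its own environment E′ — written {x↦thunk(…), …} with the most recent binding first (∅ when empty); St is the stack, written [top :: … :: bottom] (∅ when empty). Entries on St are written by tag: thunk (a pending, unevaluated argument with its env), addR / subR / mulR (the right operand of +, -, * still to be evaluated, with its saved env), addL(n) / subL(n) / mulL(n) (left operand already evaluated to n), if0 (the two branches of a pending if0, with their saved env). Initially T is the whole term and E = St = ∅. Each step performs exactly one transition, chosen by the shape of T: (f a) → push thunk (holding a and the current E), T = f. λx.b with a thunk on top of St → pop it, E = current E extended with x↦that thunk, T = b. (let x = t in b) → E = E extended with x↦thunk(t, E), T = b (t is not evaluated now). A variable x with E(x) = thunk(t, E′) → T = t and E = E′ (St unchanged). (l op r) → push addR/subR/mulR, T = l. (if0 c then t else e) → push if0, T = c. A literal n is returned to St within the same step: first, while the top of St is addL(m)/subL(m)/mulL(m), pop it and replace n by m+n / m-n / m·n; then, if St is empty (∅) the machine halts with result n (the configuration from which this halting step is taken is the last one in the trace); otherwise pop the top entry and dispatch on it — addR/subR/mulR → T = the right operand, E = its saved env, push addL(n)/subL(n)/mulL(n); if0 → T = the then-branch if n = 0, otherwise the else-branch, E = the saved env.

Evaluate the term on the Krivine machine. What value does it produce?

t=0: [T=(((λw. ((λu. u) -4)) ((λz. -3) -1)) - 4) | E=∅ | St=∅]
t=1: [T=((λw. ((λu. u) -4)) ((λz. -3) -1)) | E=∅ | St=[subR]]
t=2: [T=(λw. ((λu. u) -4)) | E=∅ | St=[thunk :: subR]]
t=3: [T=((λu. u) -4) | E={w↦thunk(((λz. -3) -1), ∅)} | St=[subR]]
t=4: [T=(λu. u) | E={w↦thunk(((λz. -3) -1), ∅)} | St=[thunk :: subR]]
t=5: [T=u | E={u↦thunk(-4, {w↦thunk(((λz. -3) -1), ∅)}), w↦thunk(((λz. -3) -1), ∅)} | St=[subR]]
t=6: [T=-4 | E={w↦thunk(((λz. -3) -1), ∅)} | St=[subR]]
t=7: [T=4 | E=∅ | St=[subL(-4)]]
→ final value -8

Answer: -8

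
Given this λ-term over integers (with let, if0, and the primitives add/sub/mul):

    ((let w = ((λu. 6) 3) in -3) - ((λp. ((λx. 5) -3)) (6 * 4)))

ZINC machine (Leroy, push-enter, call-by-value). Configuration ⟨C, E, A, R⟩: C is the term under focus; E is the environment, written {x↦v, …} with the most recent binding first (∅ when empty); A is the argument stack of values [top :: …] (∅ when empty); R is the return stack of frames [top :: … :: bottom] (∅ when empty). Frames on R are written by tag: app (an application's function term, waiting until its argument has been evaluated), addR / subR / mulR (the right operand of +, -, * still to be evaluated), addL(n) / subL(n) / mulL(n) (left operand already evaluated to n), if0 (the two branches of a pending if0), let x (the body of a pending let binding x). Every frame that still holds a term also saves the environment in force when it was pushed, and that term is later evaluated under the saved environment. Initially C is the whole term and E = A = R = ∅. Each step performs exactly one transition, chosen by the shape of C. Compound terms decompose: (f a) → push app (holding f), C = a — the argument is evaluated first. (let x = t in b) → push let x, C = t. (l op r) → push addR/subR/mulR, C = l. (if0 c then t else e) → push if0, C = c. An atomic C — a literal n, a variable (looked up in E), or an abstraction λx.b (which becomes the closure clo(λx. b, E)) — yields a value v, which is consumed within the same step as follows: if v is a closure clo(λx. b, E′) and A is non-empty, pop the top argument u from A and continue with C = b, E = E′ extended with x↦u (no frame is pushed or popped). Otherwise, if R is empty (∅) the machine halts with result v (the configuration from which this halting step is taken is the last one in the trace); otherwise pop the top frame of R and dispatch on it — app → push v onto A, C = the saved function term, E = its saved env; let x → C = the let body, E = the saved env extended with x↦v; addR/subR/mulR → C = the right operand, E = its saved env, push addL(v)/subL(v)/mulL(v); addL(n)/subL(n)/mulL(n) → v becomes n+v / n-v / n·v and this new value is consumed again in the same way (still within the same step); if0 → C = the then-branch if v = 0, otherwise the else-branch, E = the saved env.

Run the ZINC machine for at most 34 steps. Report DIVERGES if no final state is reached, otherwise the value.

Answer: -8

Execution trace:
step 0: <C=((let w = ((λu. 6) 3) in -3) - ((λp. ((λx. 5) -3)) (6 * 4))), E=∅, A=∅, R=∅>
step 1: <C=(let w = ((λu. 6) 3) in -3), E=∅, A=∅, R=[subR]>
step 2: <C=((λu. 6) 3), E=∅, A=∅, R=[let w :: subR]>
step 3: <C=3, E=∅, A=∅, R=[app :: let w :: subR]>
step 4: <C=(λu. 6), E=∅, A=[3], R=[let w :: subR]>
step 5: <C=6, E={u↦3}, A=∅, R=[let w :: subR]>
step 6: <C=-3, E={w↦6}, A=∅, R=[subR]>
step 7: <C=((λp. ((λx. 5) -3)) (6 * 4)), E=∅, A=∅, R=[subL(-3)]>
step 8: <C=(6 * 4), E=∅, A=∅, R=[app :: subL(-3)]>
step 9: <C=6, E=∅, A=∅, R=[mulR :: app :: subL(-3)]>
step 10: <C=4, E=∅, A=∅, R=[mulL(6) :: app :: subL(-3)]>
step 11: <C=(λp. ((λx. 5) -3)), E=∅, A=[24], R=[subL(-3)]>
step 12: <C=((λx. 5) -3), E={p↦24}, A=∅, R=[subL(-3)]>
step 13: <C=-3, E={p↦24}, A=∅, R=[app :: subL(-3)]>
step 14: <C=(λx. 5), E={p↦24}, A=[-3], R=[subL(-3)]>
step 15: <C=5, E={x↦-3, p↦24}, A=∅, R=[subL(-3)]>
→ final value -8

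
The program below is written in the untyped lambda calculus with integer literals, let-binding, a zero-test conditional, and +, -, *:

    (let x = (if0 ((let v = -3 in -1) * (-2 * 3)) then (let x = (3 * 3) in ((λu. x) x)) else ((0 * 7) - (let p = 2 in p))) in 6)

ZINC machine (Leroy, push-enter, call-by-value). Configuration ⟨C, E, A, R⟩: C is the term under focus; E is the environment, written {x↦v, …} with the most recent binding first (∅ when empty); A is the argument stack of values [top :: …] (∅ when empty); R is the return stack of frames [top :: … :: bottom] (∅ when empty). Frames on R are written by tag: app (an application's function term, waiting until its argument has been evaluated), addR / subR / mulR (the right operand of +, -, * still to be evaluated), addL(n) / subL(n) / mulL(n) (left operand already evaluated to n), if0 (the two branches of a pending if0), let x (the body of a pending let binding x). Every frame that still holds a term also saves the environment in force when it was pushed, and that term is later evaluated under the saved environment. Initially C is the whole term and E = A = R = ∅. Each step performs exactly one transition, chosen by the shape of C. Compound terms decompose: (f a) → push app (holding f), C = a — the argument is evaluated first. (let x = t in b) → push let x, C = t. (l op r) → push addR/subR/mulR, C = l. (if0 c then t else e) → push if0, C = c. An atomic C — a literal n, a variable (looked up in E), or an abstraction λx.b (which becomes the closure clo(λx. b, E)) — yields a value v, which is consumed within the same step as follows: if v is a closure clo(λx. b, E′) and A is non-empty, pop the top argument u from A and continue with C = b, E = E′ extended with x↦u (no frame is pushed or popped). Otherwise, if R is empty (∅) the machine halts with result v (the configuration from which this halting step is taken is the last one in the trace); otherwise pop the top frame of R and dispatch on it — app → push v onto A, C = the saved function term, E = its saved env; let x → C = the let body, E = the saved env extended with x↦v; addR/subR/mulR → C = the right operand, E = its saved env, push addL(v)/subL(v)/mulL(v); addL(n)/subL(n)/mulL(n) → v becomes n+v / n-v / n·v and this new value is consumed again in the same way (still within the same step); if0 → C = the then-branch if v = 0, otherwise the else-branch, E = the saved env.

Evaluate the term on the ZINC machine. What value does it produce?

Answer: 6

Derivation:
[0] <C=(let x = (if0 ((let v = -3 in -1) * (-2 * 3)) then (let x = (3 * 3) in ((λu. x) x)) else ((0 * 7) - (let p = 2 in p))) in 6), E=∅, A=∅, R=∅>
[1] <C=(if0 ((let v = -3 in -1) * (-2 * 3)) then (let x = (3 * 3) in ((λu. x) x)) else ((0 * 7) - (let p = 2 in p))), E=∅, A=∅, R=[let x]>
[2] <C=((let v = -3 in -1) * (-2 * 3)), E=∅, A=∅, R=[if0 :: let x]>
[3] <C=(let v = -3 in -1), E=∅, A=∅, R=[mulR :: if0 :: let x]>
[4] <C=-3, E=∅, A=∅, R=[let v :: mulR :: if0 :: let x]>
[5] <C=-1, E={v↦-3}, A=∅, R=[mulR :: if0 :: let x]>
[6] <C=(-2 * 3), E=∅, A=∅, R=[mulL(-1) :: if0 :: let x]>
[7] <C=-2, E=∅, A=∅, R=[mulR :: mulL(-1) :: if0 :: let x]>
[8] <C=3, E=∅, A=∅, R=[mulL(-2) :: mulL(-1) :: if0 :: let x]>
[9] <C=((0 * 7) - (let p = 2 in p)), E=∅, A=∅, R=[let x]>
[10] <C=(0 * 7), E=∅, A=∅, R=[subR :: let x]>
[11] <C=0, E=∅, A=∅, R=[mulR :: subR :: let x]>
[12] <C=7, E=∅, A=∅, R=[mulL(0) :: subR :: let x]>
[13] <C=(let p = 2 in p), E=∅, A=∅, R=[subL(0) :: let x]>
[14] <C=2, E=∅, A=∅, R=[let p :: subL(0) :: let x]>
[15] <C=p, E={p↦2}, A=∅, R=[subL(0) :: let x]>
[16] <C=6, E={x↦-2}, A=∅, R=∅>
→ final value 6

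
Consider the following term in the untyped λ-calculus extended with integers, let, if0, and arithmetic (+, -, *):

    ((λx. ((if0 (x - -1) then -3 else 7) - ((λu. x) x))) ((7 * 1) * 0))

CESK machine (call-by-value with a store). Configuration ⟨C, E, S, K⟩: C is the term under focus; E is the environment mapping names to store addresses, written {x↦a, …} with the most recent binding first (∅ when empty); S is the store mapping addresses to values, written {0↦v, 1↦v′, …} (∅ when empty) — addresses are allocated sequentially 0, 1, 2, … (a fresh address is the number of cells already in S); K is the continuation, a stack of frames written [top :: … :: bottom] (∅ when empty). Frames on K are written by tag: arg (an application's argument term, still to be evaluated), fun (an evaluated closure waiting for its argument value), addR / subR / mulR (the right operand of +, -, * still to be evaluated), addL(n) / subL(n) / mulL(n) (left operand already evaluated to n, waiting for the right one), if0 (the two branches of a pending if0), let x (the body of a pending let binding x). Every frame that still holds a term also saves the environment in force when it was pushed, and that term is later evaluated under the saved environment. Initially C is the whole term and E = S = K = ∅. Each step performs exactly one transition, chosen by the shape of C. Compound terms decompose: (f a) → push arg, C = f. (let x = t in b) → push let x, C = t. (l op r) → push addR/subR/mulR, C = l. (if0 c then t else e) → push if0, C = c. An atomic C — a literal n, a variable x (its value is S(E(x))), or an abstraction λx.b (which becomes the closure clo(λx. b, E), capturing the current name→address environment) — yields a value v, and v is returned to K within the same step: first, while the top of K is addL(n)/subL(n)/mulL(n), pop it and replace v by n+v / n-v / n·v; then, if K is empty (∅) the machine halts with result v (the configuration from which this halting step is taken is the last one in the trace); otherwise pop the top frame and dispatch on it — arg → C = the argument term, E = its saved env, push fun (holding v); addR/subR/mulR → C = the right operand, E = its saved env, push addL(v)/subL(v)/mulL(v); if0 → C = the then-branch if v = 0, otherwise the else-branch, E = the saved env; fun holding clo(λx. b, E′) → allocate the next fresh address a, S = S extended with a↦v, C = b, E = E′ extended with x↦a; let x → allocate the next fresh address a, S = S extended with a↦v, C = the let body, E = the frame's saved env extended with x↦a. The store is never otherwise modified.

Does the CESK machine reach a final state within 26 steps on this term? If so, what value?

[0] <C=((λx. ((if0 (x - -1) then -3 else 7) - ((λu. x) x))) ((7 * 1) * 0)), E=∅, S=∅, K=∅>
[1] <C=(λx. ((if0 (x - -1) then -3 else 7) - ((λu. x) x))), E=∅, S=∅, K=[arg]>
[2] <C=((7 * 1) * 0), E=∅, S=∅, K=[fun]>
[3] <C=(7 * 1), E=∅, S=∅, K=[mulR :: fun]>
[4] <C=7, E=∅, S=∅, K=[mulR :: mulR :: fun]>
[5] <C=1, E=∅, S=∅, K=[mulL(7) :: mulR :: fun]>
[6] <C=0, E=∅, S=∅, K=[mulL(7) :: fun]>
[7] <C=((if0 (x - -1) then -3 else 7) - ((λu. x) x)), E={x↦0}, S={0↦0}, K=∅>
[8] <C=(if0 (x - -1) then -3 else 7), E={x↦0}, S={0↦0}, K=[subR]>
[9] <C=(x - -1), E={x↦0}, S={0↦0}, K=[if0 :: subR]>
[10] <C=x, E={x↦0}, S={0↦0}, K=[subR :: if0 :: subR]>
[11] <C=-1, E={x↦0}, S={0↦0}, K=[subL(0) :: if0 :: subR]>
[12] <C=7, E={x↦0}, S={0↦0}, K=[subR]>
[13] <C=((λu. x) x), E={x↦0}, S={0↦0}, K=[subL(7)]>
[14] <C=(λu. x), E={x↦0}, S={0↦0}, K=[arg :: subL(7)]>
[15] <C=x, E={x↦0}, S={0↦0}, K=[fun :: subL(7)]>
[16] <C=x, E={u↦1, x↦0}, S={0↦0, 1↦0}, K=[subL(7)]>
→ final value 7

Answer: 7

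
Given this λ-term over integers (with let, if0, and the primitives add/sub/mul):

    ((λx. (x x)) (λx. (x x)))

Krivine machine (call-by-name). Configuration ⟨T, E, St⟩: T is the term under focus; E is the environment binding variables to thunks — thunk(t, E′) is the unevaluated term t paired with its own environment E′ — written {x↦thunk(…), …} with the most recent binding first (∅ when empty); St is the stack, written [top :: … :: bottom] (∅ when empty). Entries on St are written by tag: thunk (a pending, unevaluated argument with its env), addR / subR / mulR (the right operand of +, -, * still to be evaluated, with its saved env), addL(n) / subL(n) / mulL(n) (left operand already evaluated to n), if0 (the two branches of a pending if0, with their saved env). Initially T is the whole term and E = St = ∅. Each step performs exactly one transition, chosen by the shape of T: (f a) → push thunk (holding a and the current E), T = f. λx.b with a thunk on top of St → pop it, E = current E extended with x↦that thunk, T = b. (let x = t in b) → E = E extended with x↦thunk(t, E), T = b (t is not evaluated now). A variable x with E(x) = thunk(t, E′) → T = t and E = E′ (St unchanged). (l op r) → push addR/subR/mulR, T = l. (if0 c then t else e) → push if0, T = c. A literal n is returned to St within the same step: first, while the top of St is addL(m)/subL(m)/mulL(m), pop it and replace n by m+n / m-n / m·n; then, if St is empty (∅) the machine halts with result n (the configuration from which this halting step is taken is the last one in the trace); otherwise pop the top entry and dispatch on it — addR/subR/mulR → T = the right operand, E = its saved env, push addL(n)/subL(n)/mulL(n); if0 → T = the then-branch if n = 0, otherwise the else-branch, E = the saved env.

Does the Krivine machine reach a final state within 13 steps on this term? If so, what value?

Answer: DIVERGES (no final state within 13 steps)

Execution trace:
[0] [T=((λx. (x x)) (λx. (x x))) | E=∅ | St=∅]
[1] [T=(λx. (x x)) | E=∅ | St=[thunk]]
[2] [T=(x x) | E={x↦thunk((λx. (x x)), ∅)} | St=∅]
[3] [T=x | E={x↦thunk((λx. (x x)), ∅)} | St=[thunk]]
[4] [T=(λx. (x x)) | E=∅ | St=[thunk]]
[5] [T=(x x) | E={x↦thunk(x, {x↦thunk((λx. (x x)), ∅)})} | St=∅]
[6] [T=x | E={x↦thunk(x, {x↦thunk((λx. (x x)), ∅)})} | St=[thunk]]
[7] [T=x | E={x↦thunk((λx. (x x)), ∅)} | St=[thunk]]
[8] [T=(λx. (x x)) | E=∅ | St=[thunk]]
[9] [T=(x x) | E={x↦thunk(x, {x↦thunk(x, {x↦thunk((λx. (x x)), ∅)})})} | St=∅]
[10] [T=x | E={x↦thunk(x, {x↦thunk(x, {x↦thunk((λx. (x x)), ∅)})})} | St=[thunk]]
[11] [T=x | E={x↦thunk(x, {x↦thunk((λx. (x x)), ∅)})} | St=[thunk]]
[12] [T=x | E={x↦thunk((λx. (x x)), ∅)} | St=[thunk]]
[13] [T=(λx. (x x)) | E=∅ | St=[thunk]]
→ 13 transitions taken and the configuration is still not final: no result within 13 steps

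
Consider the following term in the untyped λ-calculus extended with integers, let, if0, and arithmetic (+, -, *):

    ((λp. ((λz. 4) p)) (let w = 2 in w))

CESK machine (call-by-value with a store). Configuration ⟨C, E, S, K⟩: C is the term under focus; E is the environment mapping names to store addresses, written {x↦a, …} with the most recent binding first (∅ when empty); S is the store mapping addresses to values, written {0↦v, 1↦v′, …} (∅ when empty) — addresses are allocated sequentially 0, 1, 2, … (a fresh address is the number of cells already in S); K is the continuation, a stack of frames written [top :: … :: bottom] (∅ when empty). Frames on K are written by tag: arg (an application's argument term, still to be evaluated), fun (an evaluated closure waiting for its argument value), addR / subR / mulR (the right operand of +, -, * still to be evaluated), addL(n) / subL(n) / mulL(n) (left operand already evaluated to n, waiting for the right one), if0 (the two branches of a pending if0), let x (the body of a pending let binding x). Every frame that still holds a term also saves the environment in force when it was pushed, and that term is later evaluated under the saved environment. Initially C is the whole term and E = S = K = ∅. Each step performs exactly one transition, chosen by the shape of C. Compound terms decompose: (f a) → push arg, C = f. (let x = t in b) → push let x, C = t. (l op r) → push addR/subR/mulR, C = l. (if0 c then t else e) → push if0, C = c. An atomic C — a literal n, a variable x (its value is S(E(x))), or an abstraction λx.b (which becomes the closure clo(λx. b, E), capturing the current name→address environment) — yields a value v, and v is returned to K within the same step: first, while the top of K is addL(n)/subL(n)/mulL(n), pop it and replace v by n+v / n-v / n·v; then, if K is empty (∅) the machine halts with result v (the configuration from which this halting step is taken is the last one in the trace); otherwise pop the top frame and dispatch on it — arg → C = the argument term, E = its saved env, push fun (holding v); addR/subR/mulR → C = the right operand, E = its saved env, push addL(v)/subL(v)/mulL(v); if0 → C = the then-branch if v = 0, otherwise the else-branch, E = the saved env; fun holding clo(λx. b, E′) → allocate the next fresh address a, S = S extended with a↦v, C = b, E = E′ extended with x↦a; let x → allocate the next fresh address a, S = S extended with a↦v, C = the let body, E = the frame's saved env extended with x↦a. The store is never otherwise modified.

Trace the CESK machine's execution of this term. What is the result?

Answer: 4

Machine steps:
step 0: ⟨C=((λp. ((λz. 4) p)) (let w = 2 in w)); E=∅; S=∅; K=∅⟩
step 1: ⟨C=(λp. ((λz. 4) p)); E=∅; S=∅; K=[arg]⟩
step 2: ⟨C=(let w = 2 in w); E=∅; S=∅; K=[fun]⟩
step 3: ⟨C=2; E=∅; S=∅; K=[let w :: fun]⟩
step 4: ⟨C=w; E={w↦0}; S={0↦2}; K=[fun]⟩
step 5: ⟨C=((λz. 4) p); E={p↦1}; S={0↦2, 1↦2}; K=∅⟩
step 6: ⟨C=(λz. 4); E={p↦1}; S={0↦2, 1↦2}; K=[arg]⟩
step 7: ⟨C=p; E={p↦1}; S={0↦2, 1↦2}; K=[fun]⟩
step 8: ⟨C=4; E={z↦2, p↦1}; S={0↦2, 1↦2, 2↦2}; K=∅⟩
→ final value 4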